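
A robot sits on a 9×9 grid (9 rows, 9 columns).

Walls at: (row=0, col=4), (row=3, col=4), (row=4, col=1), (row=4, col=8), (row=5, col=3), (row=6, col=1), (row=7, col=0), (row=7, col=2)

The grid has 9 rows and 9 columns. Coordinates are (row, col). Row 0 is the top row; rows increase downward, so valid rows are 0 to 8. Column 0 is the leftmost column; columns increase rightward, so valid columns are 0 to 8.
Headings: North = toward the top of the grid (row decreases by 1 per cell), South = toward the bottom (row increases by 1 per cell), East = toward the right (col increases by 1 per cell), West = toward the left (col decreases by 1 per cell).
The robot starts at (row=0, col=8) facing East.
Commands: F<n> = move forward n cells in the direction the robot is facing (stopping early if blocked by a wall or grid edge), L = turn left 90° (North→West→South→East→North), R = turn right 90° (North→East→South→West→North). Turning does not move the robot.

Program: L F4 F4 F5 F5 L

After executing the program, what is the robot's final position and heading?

Start: (row=0, col=8), facing East
  L: turn left, now facing North
  F4: move forward 0/4 (blocked), now at (row=0, col=8)
  F4: move forward 0/4 (blocked), now at (row=0, col=8)
  F5: move forward 0/5 (blocked), now at (row=0, col=8)
  F5: move forward 0/5 (blocked), now at (row=0, col=8)
  L: turn left, now facing West
Final: (row=0, col=8), facing West

Answer: Final position: (row=0, col=8), facing West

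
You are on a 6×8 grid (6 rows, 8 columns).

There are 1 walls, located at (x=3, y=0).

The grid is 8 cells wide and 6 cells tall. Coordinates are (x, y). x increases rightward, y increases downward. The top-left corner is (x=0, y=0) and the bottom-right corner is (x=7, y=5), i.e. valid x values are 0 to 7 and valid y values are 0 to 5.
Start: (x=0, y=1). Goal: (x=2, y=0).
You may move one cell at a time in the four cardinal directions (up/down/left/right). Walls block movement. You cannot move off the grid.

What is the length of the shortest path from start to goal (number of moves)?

Answer: Shortest path length: 3

Derivation:
BFS from (x=0, y=1) until reaching (x=2, y=0):
  Distance 0: (x=0, y=1)
  Distance 1: (x=0, y=0), (x=1, y=1), (x=0, y=2)
  Distance 2: (x=1, y=0), (x=2, y=1), (x=1, y=2), (x=0, y=3)
  Distance 3: (x=2, y=0), (x=3, y=1), (x=2, y=2), (x=1, y=3), (x=0, y=4)  <- goal reached here
One shortest path (3 moves): (x=0, y=1) -> (x=1, y=1) -> (x=2, y=1) -> (x=2, y=0)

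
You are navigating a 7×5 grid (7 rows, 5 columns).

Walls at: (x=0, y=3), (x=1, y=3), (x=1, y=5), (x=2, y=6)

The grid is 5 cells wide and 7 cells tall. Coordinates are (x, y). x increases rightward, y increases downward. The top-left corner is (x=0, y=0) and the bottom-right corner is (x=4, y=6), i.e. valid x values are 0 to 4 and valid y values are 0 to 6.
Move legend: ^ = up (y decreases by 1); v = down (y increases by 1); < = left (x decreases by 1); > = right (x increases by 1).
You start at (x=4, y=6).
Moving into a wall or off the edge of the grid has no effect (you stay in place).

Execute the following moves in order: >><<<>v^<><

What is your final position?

Answer: Final position: (x=3, y=5)

Derivation:
Start: (x=4, y=6)
  > (right): blocked, stay at (x=4, y=6)
  > (right): blocked, stay at (x=4, y=6)
  < (left): (x=4, y=6) -> (x=3, y=6)
  < (left): blocked, stay at (x=3, y=6)
  < (left): blocked, stay at (x=3, y=6)
  > (right): (x=3, y=6) -> (x=4, y=6)
  v (down): blocked, stay at (x=4, y=6)
  ^ (up): (x=4, y=6) -> (x=4, y=5)
  < (left): (x=4, y=5) -> (x=3, y=5)
  > (right): (x=3, y=5) -> (x=4, y=5)
  < (left): (x=4, y=5) -> (x=3, y=5)
Final: (x=3, y=5)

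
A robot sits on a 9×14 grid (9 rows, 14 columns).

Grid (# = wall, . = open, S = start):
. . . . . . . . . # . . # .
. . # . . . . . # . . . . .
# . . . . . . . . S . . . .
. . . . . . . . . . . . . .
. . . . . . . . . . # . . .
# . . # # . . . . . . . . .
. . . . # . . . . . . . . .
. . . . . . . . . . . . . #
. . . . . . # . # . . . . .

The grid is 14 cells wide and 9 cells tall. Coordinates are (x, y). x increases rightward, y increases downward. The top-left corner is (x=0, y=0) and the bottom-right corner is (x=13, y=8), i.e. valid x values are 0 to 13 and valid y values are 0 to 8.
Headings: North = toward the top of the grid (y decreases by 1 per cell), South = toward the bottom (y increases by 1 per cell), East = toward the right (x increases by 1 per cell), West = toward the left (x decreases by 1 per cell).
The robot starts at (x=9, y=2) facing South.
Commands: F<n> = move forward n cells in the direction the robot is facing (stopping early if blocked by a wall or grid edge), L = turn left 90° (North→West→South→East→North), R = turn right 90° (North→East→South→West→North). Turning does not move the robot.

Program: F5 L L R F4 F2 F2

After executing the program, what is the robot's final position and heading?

Start: (x=9, y=2), facing South
  F5: move forward 5, now at (x=9, y=7)
  L: turn left, now facing East
  L: turn left, now facing North
  R: turn right, now facing East
  F4: move forward 3/4 (blocked), now at (x=12, y=7)
  F2: move forward 0/2 (blocked), now at (x=12, y=7)
  F2: move forward 0/2 (blocked), now at (x=12, y=7)
Final: (x=12, y=7), facing East

Answer: Final position: (x=12, y=7), facing East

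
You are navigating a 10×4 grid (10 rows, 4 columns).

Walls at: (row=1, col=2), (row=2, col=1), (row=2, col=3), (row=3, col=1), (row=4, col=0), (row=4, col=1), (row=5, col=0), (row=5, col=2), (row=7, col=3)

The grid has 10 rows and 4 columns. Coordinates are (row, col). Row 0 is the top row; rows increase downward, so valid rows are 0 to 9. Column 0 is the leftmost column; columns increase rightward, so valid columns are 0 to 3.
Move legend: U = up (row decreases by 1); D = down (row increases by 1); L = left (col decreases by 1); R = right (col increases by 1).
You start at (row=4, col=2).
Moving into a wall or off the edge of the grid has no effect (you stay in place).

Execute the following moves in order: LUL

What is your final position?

Start: (row=4, col=2)
  L (left): blocked, stay at (row=4, col=2)
  U (up): (row=4, col=2) -> (row=3, col=2)
  L (left): blocked, stay at (row=3, col=2)
Final: (row=3, col=2)

Answer: Final position: (row=3, col=2)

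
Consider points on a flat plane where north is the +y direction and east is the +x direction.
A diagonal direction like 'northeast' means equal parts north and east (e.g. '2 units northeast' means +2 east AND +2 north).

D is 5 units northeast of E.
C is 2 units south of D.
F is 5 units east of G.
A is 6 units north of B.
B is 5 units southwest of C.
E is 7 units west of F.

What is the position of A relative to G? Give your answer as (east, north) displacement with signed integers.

Place G at the origin (east=0, north=0).
  F is 5 units east of G: delta (east=+5, north=+0); F at (east=5, north=0).
  E is 7 units west of F: delta (east=-7, north=+0); E at (east=-2, north=0).
  D is 5 units northeast of E: delta (east=+5, north=+5); D at (east=3, north=5).
  C is 2 units south of D: delta (east=+0, north=-2); C at (east=3, north=3).
  B is 5 units southwest of C: delta (east=-5, north=-5); B at (east=-2, north=-2).
  A is 6 units north of B: delta (east=+0, north=+6); A at (east=-2, north=4).
Therefore A relative to G: (east=-2, north=4).

Answer: A is at (east=-2, north=4) relative to G.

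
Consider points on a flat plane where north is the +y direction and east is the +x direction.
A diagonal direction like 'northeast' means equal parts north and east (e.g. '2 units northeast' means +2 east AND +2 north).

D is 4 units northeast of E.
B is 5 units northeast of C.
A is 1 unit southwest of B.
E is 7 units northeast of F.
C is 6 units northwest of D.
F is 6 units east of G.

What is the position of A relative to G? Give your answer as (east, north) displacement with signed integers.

Place G at the origin (east=0, north=0).
  F is 6 units east of G: delta (east=+6, north=+0); F at (east=6, north=0).
  E is 7 units northeast of F: delta (east=+7, north=+7); E at (east=13, north=7).
  D is 4 units northeast of E: delta (east=+4, north=+4); D at (east=17, north=11).
  C is 6 units northwest of D: delta (east=-6, north=+6); C at (east=11, north=17).
  B is 5 units northeast of C: delta (east=+5, north=+5); B at (east=16, north=22).
  A is 1 unit southwest of B: delta (east=-1, north=-1); A at (east=15, north=21).
Therefore A relative to G: (east=15, north=21).

Answer: A is at (east=15, north=21) relative to G.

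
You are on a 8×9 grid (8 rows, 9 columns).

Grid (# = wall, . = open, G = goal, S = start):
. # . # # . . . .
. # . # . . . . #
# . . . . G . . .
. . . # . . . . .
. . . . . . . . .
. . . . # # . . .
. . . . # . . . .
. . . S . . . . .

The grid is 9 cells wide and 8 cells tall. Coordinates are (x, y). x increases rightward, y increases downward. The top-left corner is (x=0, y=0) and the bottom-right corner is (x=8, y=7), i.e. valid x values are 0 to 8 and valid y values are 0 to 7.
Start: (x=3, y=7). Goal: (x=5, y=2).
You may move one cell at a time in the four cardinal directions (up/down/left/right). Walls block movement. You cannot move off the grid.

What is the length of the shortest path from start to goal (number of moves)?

Answer: Shortest path length: 7

Derivation:
BFS from (x=3, y=7) until reaching (x=5, y=2):
  Distance 0: (x=3, y=7)
  Distance 1: (x=3, y=6), (x=2, y=7), (x=4, y=7)
  Distance 2: (x=3, y=5), (x=2, y=6), (x=1, y=7), (x=5, y=7)
  Distance 3: (x=3, y=4), (x=2, y=5), (x=1, y=6), (x=5, y=6), (x=0, y=7), (x=6, y=7)
  Distance 4: (x=2, y=4), (x=4, y=4), (x=1, y=5), (x=0, y=6), (x=6, y=6), (x=7, y=7)
  Distance 5: (x=2, y=3), (x=4, y=3), (x=1, y=4), (x=5, y=4), (x=0, y=5), (x=6, y=5), (x=7, y=6), (x=8, y=7)
  Distance 6: (x=2, y=2), (x=4, y=2), (x=1, y=3), (x=5, y=3), (x=0, y=4), (x=6, y=4), (x=7, y=5), (x=8, y=6)
  Distance 7: (x=2, y=1), (x=4, y=1), (x=1, y=2), (x=3, y=2), (x=5, y=2), (x=0, y=3), (x=6, y=3), (x=7, y=4), (x=8, y=5)  <- goal reached here
One shortest path (7 moves): (x=3, y=7) -> (x=3, y=6) -> (x=3, y=5) -> (x=3, y=4) -> (x=4, y=4) -> (x=5, y=4) -> (x=5, y=3) -> (x=5, y=2)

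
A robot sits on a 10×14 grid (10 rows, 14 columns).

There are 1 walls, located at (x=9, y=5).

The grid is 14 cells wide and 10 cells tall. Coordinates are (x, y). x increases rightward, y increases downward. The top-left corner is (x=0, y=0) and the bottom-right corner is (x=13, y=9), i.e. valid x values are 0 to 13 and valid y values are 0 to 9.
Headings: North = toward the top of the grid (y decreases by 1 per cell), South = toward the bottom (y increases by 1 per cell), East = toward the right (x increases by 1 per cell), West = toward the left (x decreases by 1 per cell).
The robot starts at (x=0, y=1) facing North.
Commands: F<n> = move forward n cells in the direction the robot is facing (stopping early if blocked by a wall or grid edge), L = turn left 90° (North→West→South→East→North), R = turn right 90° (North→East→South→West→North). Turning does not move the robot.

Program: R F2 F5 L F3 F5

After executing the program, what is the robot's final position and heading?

Start: (x=0, y=1), facing North
  R: turn right, now facing East
  F2: move forward 2, now at (x=2, y=1)
  F5: move forward 5, now at (x=7, y=1)
  L: turn left, now facing North
  F3: move forward 1/3 (blocked), now at (x=7, y=0)
  F5: move forward 0/5 (blocked), now at (x=7, y=0)
Final: (x=7, y=0), facing North

Answer: Final position: (x=7, y=0), facing North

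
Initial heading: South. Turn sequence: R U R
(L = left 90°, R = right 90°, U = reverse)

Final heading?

Answer: Final heading: South

Derivation:
Start: South
  R (right (90° clockwise)) -> West
  U (U-turn (180°)) -> East
  R (right (90° clockwise)) -> South
Final: South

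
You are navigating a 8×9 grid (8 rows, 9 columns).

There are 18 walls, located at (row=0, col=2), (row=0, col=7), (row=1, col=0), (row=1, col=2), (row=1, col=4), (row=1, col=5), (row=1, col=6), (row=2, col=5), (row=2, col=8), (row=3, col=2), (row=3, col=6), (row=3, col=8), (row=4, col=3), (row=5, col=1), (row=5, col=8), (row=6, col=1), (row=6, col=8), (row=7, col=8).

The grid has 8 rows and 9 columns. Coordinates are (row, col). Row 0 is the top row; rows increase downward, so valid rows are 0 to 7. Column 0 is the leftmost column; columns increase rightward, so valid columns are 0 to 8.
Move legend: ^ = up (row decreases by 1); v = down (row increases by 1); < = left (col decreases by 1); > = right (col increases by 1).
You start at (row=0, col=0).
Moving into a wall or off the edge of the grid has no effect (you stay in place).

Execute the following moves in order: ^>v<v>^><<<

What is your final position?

Start: (row=0, col=0)
  ^ (up): blocked, stay at (row=0, col=0)
  > (right): (row=0, col=0) -> (row=0, col=1)
  v (down): (row=0, col=1) -> (row=1, col=1)
  < (left): blocked, stay at (row=1, col=1)
  v (down): (row=1, col=1) -> (row=2, col=1)
  > (right): (row=2, col=1) -> (row=2, col=2)
  ^ (up): blocked, stay at (row=2, col=2)
  > (right): (row=2, col=2) -> (row=2, col=3)
  < (left): (row=2, col=3) -> (row=2, col=2)
  < (left): (row=2, col=2) -> (row=2, col=1)
  < (left): (row=2, col=1) -> (row=2, col=0)
Final: (row=2, col=0)

Answer: Final position: (row=2, col=0)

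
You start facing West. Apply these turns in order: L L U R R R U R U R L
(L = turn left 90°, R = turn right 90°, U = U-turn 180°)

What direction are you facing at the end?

Answer: Final heading: West

Derivation:
Start: West
  L (left (90° counter-clockwise)) -> South
  L (left (90° counter-clockwise)) -> East
  U (U-turn (180°)) -> West
  R (right (90° clockwise)) -> North
  R (right (90° clockwise)) -> East
  R (right (90° clockwise)) -> South
  U (U-turn (180°)) -> North
  R (right (90° clockwise)) -> East
  U (U-turn (180°)) -> West
  R (right (90° clockwise)) -> North
  L (left (90° counter-clockwise)) -> West
Final: West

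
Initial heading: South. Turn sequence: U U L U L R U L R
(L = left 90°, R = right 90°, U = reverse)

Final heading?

Answer: Final heading: East

Derivation:
Start: South
  U (U-turn (180°)) -> North
  U (U-turn (180°)) -> South
  L (left (90° counter-clockwise)) -> East
  U (U-turn (180°)) -> West
  L (left (90° counter-clockwise)) -> South
  R (right (90° clockwise)) -> West
  U (U-turn (180°)) -> East
  L (left (90° counter-clockwise)) -> North
  R (right (90° clockwise)) -> East
Final: East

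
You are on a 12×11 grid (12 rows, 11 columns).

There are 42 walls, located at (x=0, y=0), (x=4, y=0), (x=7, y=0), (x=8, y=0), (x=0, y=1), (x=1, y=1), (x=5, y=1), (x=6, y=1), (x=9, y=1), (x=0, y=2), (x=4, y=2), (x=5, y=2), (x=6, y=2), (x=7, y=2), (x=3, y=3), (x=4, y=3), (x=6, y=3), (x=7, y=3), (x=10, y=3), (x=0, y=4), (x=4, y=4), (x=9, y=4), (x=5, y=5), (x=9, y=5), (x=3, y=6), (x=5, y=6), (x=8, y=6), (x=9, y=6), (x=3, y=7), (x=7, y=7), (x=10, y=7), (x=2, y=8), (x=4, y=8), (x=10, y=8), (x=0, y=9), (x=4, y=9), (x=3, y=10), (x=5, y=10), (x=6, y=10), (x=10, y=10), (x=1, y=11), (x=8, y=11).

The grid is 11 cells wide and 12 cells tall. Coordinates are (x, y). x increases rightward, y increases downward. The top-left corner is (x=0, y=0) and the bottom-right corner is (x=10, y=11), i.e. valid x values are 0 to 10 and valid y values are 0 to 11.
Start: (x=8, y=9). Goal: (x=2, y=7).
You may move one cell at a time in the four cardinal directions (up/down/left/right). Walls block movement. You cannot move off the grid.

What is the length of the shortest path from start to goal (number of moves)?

Answer: Shortest path length: 12

Derivation:
BFS from (x=8, y=9) until reaching (x=2, y=7):
  Distance 0: (x=8, y=9)
  Distance 1: (x=8, y=8), (x=7, y=9), (x=9, y=9), (x=8, y=10)
  Distance 2: (x=8, y=7), (x=7, y=8), (x=9, y=8), (x=6, y=9), (x=10, y=9), (x=7, y=10), (x=9, y=10)
  Distance 3: (x=9, y=7), (x=6, y=8), (x=5, y=9), (x=7, y=11), (x=9, y=11)
  Distance 4: (x=6, y=7), (x=5, y=8), (x=6, y=11), (x=10, y=11)
  Distance 5: (x=6, y=6), (x=5, y=7), (x=5, y=11)
  Distance 6: (x=6, y=5), (x=7, y=6), (x=4, y=7), (x=4, y=11)
  Distance 7: (x=6, y=4), (x=7, y=5), (x=4, y=6), (x=4, y=10), (x=3, y=11)
  Distance 8: (x=5, y=4), (x=7, y=4), (x=4, y=5), (x=8, y=5), (x=2, y=11)
  Distance 9: (x=5, y=3), (x=8, y=4), (x=3, y=5), (x=2, y=10)
  Distance 10: (x=8, y=3), (x=3, y=4), (x=2, y=5), (x=2, y=9), (x=1, y=10)
  Distance 11: (x=8, y=2), (x=9, y=3), (x=2, y=4), (x=1, y=5), (x=2, y=6), (x=1, y=9), (x=3, y=9), (x=0, y=10)
  Distance 12: (x=8, y=1), (x=9, y=2), (x=2, y=3), (x=1, y=4), (x=0, y=5), (x=1, y=6), (x=2, y=7), (x=1, y=8), (x=3, y=8), (x=0, y=11)  <- goal reached here
One shortest path (12 moves): (x=8, y=9) -> (x=7, y=9) -> (x=6, y=9) -> (x=5, y=9) -> (x=5, y=8) -> (x=5, y=7) -> (x=4, y=7) -> (x=4, y=6) -> (x=4, y=5) -> (x=3, y=5) -> (x=2, y=5) -> (x=2, y=6) -> (x=2, y=7)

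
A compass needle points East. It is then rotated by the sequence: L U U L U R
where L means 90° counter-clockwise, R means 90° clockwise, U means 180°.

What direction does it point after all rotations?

Answer: Final heading: South

Derivation:
Start: East
  L (left (90° counter-clockwise)) -> North
  U (U-turn (180°)) -> South
  U (U-turn (180°)) -> North
  L (left (90° counter-clockwise)) -> West
  U (U-turn (180°)) -> East
  R (right (90° clockwise)) -> South
Final: South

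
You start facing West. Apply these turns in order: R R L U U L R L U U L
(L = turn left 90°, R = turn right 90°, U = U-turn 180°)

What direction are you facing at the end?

Answer: Final heading: South

Derivation:
Start: West
  R (right (90° clockwise)) -> North
  R (right (90° clockwise)) -> East
  L (left (90° counter-clockwise)) -> North
  U (U-turn (180°)) -> South
  U (U-turn (180°)) -> North
  L (left (90° counter-clockwise)) -> West
  R (right (90° clockwise)) -> North
  L (left (90° counter-clockwise)) -> West
  U (U-turn (180°)) -> East
  U (U-turn (180°)) -> West
  L (left (90° counter-clockwise)) -> South
Final: South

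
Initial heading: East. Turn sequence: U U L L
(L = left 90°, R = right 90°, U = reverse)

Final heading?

Answer: Final heading: West

Derivation:
Start: East
  U (U-turn (180°)) -> West
  U (U-turn (180°)) -> East
  L (left (90° counter-clockwise)) -> North
  L (left (90° counter-clockwise)) -> West
Final: West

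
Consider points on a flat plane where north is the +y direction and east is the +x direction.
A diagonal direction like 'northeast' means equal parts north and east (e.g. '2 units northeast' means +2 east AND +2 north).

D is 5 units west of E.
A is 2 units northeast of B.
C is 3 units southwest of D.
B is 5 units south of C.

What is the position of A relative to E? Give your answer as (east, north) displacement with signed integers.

Answer: A is at (east=-6, north=-6) relative to E.

Derivation:
Place E at the origin (east=0, north=0).
  D is 5 units west of E: delta (east=-5, north=+0); D at (east=-5, north=0).
  C is 3 units southwest of D: delta (east=-3, north=-3); C at (east=-8, north=-3).
  B is 5 units south of C: delta (east=+0, north=-5); B at (east=-8, north=-8).
  A is 2 units northeast of B: delta (east=+2, north=+2); A at (east=-6, north=-6).
Therefore A relative to E: (east=-6, north=-6).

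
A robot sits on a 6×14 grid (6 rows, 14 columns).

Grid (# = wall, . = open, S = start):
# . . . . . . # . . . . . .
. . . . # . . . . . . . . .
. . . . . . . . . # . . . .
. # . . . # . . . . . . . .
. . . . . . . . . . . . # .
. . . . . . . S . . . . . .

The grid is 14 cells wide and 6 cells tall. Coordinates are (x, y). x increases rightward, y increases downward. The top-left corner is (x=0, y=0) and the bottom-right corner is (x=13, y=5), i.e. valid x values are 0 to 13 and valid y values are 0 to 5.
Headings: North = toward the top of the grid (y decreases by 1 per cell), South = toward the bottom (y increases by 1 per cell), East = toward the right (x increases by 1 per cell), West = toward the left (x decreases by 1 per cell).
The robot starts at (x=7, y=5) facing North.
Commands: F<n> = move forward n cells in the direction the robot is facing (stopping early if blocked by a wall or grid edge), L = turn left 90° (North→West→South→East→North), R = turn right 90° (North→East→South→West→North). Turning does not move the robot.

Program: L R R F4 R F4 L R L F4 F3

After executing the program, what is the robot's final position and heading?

Start: (x=7, y=5), facing North
  L: turn left, now facing West
  R: turn right, now facing North
  R: turn right, now facing East
  F4: move forward 4, now at (x=11, y=5)
  R: turn right, now facing South
  F4: move forward 0/4 (blocked), now at (x=11, y=5)
  L: turn left, now facing East
  R: turn right, now facing South
  L: turn left, now facing East
  F4: move forward 2/4 (blocked), now at (x=13, y=5)
  F3: move forward 0/3 (blocked), now at (x=13, y=5)
Final: (x=13, y=5), facing East

Answer: Final position: (x=13, y=5), facing East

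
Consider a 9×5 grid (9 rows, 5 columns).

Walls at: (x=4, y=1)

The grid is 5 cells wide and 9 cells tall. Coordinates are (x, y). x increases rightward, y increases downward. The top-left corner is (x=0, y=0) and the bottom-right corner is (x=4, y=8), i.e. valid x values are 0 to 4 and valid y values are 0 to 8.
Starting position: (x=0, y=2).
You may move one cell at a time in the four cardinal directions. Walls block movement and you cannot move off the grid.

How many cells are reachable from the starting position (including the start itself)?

Answer: Reachable cells: 44

Derivation:
BFS flood-fill from (x=0, y=2):
  Distance 0: (x=0, y=2)
  Distance 1: (x=0, y=1), (x=1, y=2), (x=0, y=3)
  Distance 2: (x=0, y=0), (x=1, y=1), (x=2, y=2), (x=1, y=3), (x=0, y=4)
  Distance 3: (x=1, y=0), (x=2, y=1), (x=3, y=2), (x=2, y=3), (x=1, y=4), (x=0, y=5)
  Distance 4: (x=2, y=0), (x=3, y=1), (x=4, y=2), (x=3, y=3), (x=2, y=4), (x=1, y=5), (x=0, y=6)
  Distance 5: (x=3, y=0), (x=4, y=3), (x=3, y=4), (x=2, y=5), (x=1, y=6), (x=0, y=7)
  Distance 6: (x=4, y=0), (x=4, y=4), (x=3, y=5), (x=2, y=6), (x=1, y=7), (x=0, y=8)
  Distance 7: (x=4, y=5), (x=3, y=6), (x=2, y=7), (x=1, y=8)
  Distance 8: (x=4, y=6), (x=3, y=7), (x=2, y=8)
  Distance 9: (x=4, y=7), (x=3, y=8)
  Distance 10: (x=4, y=8)
Total reachable: 44 (grid has 44 open cells total)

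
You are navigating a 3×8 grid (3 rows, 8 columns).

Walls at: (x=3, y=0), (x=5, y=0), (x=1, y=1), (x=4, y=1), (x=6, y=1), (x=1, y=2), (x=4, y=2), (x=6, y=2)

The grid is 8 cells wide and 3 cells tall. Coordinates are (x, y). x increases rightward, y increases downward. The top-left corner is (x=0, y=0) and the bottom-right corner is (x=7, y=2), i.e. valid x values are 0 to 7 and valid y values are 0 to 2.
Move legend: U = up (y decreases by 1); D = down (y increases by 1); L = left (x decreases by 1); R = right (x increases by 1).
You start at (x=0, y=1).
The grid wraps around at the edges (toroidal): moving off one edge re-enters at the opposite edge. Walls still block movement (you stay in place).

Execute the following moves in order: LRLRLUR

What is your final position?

Answer: Final position: (x=0, y=0)

Derivation:
Start: (x=0, y=1)
  L (left): (x=0, y=1) -> (x=7, y=1)
  R (right): (x=7, y=1) -> (x=0, y=1)
  L (left): (x=0, y=1) -> (x=7, y=1)
  R (right): (x=7, y=1) -> (x=0, y=1)
  L (left): (x=0, y=1) -> (x=7, y=1)
  U (up): (x=7, y=1) -> (x=7, y=0)
  R (right): (x=7, y=0) -> (x=0, y=0)
Final: (x=0, y=0)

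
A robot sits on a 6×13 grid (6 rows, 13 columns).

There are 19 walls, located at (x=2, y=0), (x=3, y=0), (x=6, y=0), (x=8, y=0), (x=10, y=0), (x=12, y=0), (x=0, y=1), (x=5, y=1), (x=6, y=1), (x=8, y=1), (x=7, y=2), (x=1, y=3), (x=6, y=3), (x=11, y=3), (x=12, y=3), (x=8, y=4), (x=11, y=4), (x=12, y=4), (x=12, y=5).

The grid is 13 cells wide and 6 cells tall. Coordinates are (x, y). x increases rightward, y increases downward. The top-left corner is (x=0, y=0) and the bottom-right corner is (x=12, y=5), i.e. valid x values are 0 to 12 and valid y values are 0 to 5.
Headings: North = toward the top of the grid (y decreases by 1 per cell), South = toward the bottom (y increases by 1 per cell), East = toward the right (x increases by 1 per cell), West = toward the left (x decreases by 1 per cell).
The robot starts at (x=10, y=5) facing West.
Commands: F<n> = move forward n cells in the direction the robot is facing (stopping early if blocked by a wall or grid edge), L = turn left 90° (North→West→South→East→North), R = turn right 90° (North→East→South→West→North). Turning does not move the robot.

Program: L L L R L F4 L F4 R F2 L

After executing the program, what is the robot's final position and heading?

Start: (x=10, y=5), facing West
  L: turn left, now facing South
  L: turn left, now facing East
  L: turn left, now facing North
  R: turn right, now facing East
  L: turn left, now facing North
  F4: move forward 4, now at (x=10, y=1)
  L: turn left, now facing West
  F4: move forward 1/4 (blocked), now at (x=9, y=1)
  R: turn right, now facing North
  F2: move forward 1/2 (blocked), now at (x=9, y=0)
  L: turn left, now facing West
Final: (x=9, y=0), facing West

Answer: Final position: (x=9, y=0), facing West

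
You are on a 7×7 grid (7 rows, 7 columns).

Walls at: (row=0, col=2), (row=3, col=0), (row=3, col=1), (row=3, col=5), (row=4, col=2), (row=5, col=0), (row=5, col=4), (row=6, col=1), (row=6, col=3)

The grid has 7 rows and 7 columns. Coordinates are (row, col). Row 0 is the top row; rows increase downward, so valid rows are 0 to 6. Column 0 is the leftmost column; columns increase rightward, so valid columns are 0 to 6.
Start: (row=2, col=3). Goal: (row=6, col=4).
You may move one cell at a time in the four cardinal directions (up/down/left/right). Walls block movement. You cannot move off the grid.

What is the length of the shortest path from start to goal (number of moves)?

BFS from (row=2, col=3) until reaching (row=6, col=4):
  Distance 0: (row=2, col=3)
  Distance 1: (row=1, col=3), (row=2, col=2), (row=2, col=4), (row=3, col=3)
  Distance 2: (row=0, col=3), (row=1, col=2), (row=1, col=4), (row=2, col=1), (row=2, col=5), (row=3, col=2), (row=3, col=4), (row=4, col=3)
  Distance 3: (row=0, col=4), (row=1, col=1), (row=1, col=5), (row=2, col=0), (row=2, col=6), (row=4, col=4), (row=5, col=3)
  Distance 4: (row=0, col=1), (row=0, col=5), (row=1, col=0), (row=1, col=6), (row=3, col=6), (row=4, col=5), (row=5, col=2)
  Distance 5: (row=0, col=0), (row=0, col=6), (row=4, col=6), (row=5, col=1), (row=5, col=5), (row=6, col=2)
  Distance 6: (row=4, col=1), (row=5, col=6), (row=6, col=5)
  Distance 7: (row=4, col=0), (row=6, col=4), (row=6, col=6)  <- goal reached here
One shortest path (7 moves): (row=2, col=3) -> (row=2, col=4) -> (row=3, col=4) -> (row=4, col=4) -> (row=4, col=5) -> (row=5, col=5) -> (row=6, col=5) -> (row=6, col=4)

Answer: Shortest path length: 7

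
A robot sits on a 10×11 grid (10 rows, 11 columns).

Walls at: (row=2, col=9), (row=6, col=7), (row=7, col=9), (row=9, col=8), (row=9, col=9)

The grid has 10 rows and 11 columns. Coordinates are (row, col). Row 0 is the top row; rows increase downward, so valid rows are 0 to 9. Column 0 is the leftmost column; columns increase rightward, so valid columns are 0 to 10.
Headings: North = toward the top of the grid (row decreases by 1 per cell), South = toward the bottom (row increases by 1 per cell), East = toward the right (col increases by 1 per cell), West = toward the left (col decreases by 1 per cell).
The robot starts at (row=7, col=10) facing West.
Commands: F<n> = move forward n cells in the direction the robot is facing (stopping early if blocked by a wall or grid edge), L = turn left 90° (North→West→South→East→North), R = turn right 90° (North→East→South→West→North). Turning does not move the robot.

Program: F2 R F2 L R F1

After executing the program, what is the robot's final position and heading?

Answer: Final position: (row=4, col=10), facing North

Derivation:
Start: (row=7, col=10), facing West
  F2: move forward 0/2 (blocked), now at (row=7, col=10)
  R: turn right, now facing North
  F2: move forward 2, now at (row=5, col=10)
  L: turn left, now facing West
  R: turn right, now facing North
  F1: move forward 1, now at (row=4, col=10)
Final: (row=4, col=10), facing North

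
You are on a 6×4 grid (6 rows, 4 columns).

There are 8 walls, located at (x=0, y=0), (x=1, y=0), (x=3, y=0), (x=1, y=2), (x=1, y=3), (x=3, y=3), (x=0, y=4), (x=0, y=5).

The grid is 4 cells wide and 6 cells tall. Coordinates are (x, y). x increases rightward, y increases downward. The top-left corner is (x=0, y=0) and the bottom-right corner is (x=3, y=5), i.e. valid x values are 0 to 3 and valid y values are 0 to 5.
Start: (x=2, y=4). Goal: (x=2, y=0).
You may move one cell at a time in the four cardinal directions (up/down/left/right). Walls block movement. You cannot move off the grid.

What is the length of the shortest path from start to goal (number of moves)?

BFS from (x=2, y=4) until reaching (x=2, y=0):
  Distance 0: (x=2, y=4)
  Distance 1: (x=2, y=3), (x=1, y=4), (x=3, y=4), (x=2, y=5)
  Distance 2: (x=2, y=2), (x=1, y=5), (x=3, y=5)
  Distance 3: (x=2, y=1), (x=3, y=2)
  Distance 4: (x=2, y=0), (x=1, y=1), (x=3, y=1)  <- goal reached here
One shortest path (4 moves): (x=2, y=4) -> (x=2, y=3) -> (x=2, y=2) -> (x=2, y=1) -> (x=2, y=0)

Answer: Shortest path length: 4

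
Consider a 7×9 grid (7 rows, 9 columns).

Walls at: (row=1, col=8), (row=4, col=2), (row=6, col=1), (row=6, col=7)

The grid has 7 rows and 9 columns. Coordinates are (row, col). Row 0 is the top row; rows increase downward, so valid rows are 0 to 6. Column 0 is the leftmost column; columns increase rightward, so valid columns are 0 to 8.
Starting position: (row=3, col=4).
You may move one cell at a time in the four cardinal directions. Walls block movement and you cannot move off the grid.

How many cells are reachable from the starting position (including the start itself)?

BFS flood-fill from (row=3, col=4):
  Distance 0: (row=3, col=4)
  Distance 1: (row=2, col=4), (row=3, col=3), (row=3, col=5), (row=4, col=4)
  Distance 2: (row=1, col=4), (row=2, col=3), (row=2, col=5), (row=3, col=2), (row=3, col=6), (row=4, col=3), (row=4, col=5), (row=5, col=4)
  Distance 3: (row=0, col=4), (row=1, col=3), (row=1, col=5), (row=2, col=2), (row=2, col=6), (row=3, col=1), (row=3, col=7), (row=4, col=6), (row=5, col=3), (row=5, col=5), (row=6, col=4)
  Distance 4: (row=0, col=3), (row=0, col=5), (row=1, col=2), (row=1, col=6), (row=2, col=1), (row=2, col=7), (row=3, col=0), (row=3, col=8), (row=4, col=1), (row=4, col=7), (row=5, col=2), (row=5, col=6), (row=6, col=3), (row=6, col=5)
  Distance 5: (row=0, col=2), (row=0, col=6), (row=1, col=1), (row=1, col=7), (row=2, col=0), (row=2, col=8), (row=4, col=0), (row=4, col=8), (row=5, col=1), (row=5, col=7), (row=6, col=2), (row=6, col=6)
  Distance 6: (row=0, col=1), (row=0, col=7), (row=1, col=0), (row=5, col=0), (row=5, col=8)
  Distance 7: (row=0, col=0), (row=0, col=8), (row=6, col=0), (row=6, col=8)
Total reachable: 59 (grid has 59 open cells total)

Answer: Reachable cells: 59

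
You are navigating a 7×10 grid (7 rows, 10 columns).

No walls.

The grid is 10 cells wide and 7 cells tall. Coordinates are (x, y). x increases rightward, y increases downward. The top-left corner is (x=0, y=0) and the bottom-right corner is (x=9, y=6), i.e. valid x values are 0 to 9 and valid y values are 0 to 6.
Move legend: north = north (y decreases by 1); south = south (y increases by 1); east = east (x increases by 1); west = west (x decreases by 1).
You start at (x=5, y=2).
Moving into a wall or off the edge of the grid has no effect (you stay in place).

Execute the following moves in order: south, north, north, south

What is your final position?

Answer: Final position: (x=5, y=2)

Derivation:
Start: (x=5, y=2)
  south (south): (x=5, y=2) -> (x=5, y=3)
  north (north): (x=5, y=3) -> (x=5, y=2)
  north (north): (x=5, y=2) -> (x=5, y=1)
  south (south): (x=5, y=1) -> (x=5, y=2)
Final: (x=5, y=2)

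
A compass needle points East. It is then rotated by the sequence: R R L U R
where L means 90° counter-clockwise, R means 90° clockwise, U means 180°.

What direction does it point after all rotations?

Answer: Final heading: East

Derivation:
Start: East
  R (right (90° clockwise)) -> South
  R (right (90° clockwise)) -> West
  L (left (90° counter-clockwise)) -> South
  U (U-turn (180°)) -> North
  R (right (90° clockwise)) -> East
Final: East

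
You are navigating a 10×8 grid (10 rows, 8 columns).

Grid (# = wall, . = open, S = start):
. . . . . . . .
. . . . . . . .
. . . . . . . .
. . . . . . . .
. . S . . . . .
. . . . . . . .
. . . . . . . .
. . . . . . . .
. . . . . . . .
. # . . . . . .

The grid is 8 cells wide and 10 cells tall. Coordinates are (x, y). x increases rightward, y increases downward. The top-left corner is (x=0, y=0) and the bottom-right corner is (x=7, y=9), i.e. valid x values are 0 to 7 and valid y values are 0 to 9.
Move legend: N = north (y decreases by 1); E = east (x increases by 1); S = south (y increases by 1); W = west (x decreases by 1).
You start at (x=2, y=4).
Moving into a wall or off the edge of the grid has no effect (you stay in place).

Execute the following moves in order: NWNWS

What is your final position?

Start: (x=2, y=4)
  N (north): (x=2, y=4) -> (x=2, y=3)
  W (west): (x=2, y=3) -> (x=1, y=3)
  N (north): (x=1, y=3) -> (x=1, y=2)
  W (west): (x=1, y=2) -> (x=0, y=2)
  S (south): (x=0, y=2) -> (x=0, y=3)
Final: (x=0, y=3)

Answer: Final position: (x=0, y=3)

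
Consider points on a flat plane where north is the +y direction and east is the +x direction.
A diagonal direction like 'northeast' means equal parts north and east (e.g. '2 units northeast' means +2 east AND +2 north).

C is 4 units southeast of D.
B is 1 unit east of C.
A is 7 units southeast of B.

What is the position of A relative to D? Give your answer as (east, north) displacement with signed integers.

Answer: A is at (east=12, north=-11) relative to D.

Derivation:
Place D at the origin (east=0, north=0).
  C is 4 units southeast of D: delta (east=+4, north=-4); C at (east=4, north=-4).
  B is 1 unit east of C: delta (east=+1, north=+0); B at (east=5, north=-4).
  A is 7 units southeast of B: delta (east=+7, north=-7); A at (east=12, north=-11).
Therefore A relative to D: (east=12, north=-11).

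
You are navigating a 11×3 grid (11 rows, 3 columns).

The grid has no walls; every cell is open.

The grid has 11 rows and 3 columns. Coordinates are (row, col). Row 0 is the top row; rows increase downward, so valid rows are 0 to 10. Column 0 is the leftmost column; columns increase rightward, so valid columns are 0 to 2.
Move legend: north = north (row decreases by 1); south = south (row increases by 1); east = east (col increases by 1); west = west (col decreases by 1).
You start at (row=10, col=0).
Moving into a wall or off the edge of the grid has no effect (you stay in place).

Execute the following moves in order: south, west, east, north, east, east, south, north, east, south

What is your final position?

Start: (row=10, col=0)
  south (south): blocked, stay at (row=10, col=0)
  west (west): blocked, stay at (row=10, col=0)
  east (east): (row=10, col=0) -> (row=10, col=1)
  north (north): (row=10, col=1) -> (row=9, col=1)
  east (east): (row=9, col=1) -> (row=9, col=2)
  east (east): blocked, stay at (row=9, col=2)
  south (south): (row=9, col=2) -> (row=10, col=2)
  north (north): (row=10, col=2) -> (row=9, col=2)
  east (east): blocked, stay at (row=9, col=2)
  south (south): (row=9, col=2) -> (row=10, col=2)
Final: (row=10, col=2)

Answer: Final position: (row=10, col=2)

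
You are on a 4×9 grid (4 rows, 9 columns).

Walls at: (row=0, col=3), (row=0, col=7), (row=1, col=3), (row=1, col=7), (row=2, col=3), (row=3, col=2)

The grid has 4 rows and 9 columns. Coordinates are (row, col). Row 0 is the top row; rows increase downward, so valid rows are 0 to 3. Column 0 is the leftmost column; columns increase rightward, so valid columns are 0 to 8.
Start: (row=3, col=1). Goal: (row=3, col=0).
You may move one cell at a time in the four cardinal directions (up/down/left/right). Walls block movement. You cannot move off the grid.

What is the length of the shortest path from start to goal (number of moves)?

Answer: Shortest path length: 1

Derivation:
BFS from (row=3, col=1) until reaching (row=3, col=0):
  Distance 0: (row=3, col=1)
  Distance 1: (row=2, col=1), (row=3, col=0)  <- goal reached here
One shortest path (1 moves): (row=3, col=1) -> (row=3, col=0)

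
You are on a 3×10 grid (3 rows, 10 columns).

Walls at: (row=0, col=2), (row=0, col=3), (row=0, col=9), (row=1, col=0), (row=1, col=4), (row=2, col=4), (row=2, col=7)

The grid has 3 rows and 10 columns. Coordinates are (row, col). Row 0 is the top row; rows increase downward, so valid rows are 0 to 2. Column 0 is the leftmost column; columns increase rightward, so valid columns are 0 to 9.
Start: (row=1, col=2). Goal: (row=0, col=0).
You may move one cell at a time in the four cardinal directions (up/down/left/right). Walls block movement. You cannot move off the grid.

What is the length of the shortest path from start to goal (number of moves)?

Answer: Shortest path length: 3

Derivation:
BFS from (row=1, col=2) until reaching (row=0, col=0):
  Distance 0: (row=1, col=2)
  Distance 1: (row=1, col=1), (row=1, col=3), (row=2, col=2)
  Distance 2: (row=0, col=1), (row=2, col=1), (row=2, col=3)
  Distance 3: (row=0, col=0), (row=2, col=0)  <- goal reached here
One shortest path (3 moves): (row=1, col=2) -> (row=1, col=1) -> (row=0, col=1) -> (row=0, col=0)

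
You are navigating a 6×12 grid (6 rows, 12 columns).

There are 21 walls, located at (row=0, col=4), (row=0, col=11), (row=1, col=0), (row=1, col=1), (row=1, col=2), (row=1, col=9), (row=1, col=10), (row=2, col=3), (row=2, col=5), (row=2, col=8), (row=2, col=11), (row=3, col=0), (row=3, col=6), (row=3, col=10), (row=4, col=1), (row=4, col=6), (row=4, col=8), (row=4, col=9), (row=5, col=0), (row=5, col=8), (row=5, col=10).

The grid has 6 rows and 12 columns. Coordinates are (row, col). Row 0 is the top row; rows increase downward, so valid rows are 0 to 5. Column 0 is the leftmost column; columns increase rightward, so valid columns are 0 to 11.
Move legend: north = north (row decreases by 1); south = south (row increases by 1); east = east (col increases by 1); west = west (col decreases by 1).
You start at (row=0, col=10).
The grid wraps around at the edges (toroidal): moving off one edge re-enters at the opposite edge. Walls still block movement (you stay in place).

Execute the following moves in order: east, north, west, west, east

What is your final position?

Answer: Final position: (row=0, col=9)

Derivation:
Start: (row=0, col=10)
  east (east): blocked, stay at (row=0, col=10)
  north (north): blocked, stay at (row=0, col=10)
  west (west): (row=0, col=10) -> (row=0, col=9)
  west (west): (row=0, col=9) -> (row=0, col=8)
  east (east): (row=0, col=8) -> (row=0, col=9)
Final: (row=0, col=9)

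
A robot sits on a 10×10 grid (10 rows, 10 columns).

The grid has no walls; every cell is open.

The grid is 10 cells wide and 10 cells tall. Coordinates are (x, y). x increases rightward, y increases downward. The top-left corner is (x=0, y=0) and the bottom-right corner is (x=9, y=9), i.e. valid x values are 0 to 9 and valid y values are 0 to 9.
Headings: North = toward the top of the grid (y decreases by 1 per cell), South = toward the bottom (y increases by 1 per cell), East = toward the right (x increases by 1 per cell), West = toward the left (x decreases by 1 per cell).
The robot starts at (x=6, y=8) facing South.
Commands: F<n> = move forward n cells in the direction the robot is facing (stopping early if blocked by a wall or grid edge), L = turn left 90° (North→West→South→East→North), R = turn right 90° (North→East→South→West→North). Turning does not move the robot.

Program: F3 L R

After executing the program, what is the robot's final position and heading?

Answer: Final position: (x=6, y=9), facing South

Derivation:
Start: (x=6, y=8), facing South
  F3: move forward 1/3 (blocked), now at (x=6, y=9)
  L: turn left, now facing East
  R: turn right, now facing South
Final: (x=6, y=9), facing South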